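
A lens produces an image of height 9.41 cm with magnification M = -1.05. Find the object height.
ho = |hi|/|M| = 8.962 cm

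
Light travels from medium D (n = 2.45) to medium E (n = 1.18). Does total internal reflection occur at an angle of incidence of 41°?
θc = arcsin(n₂/n₁) = 28.79°; 41° > θc, so yes — total internal reflection.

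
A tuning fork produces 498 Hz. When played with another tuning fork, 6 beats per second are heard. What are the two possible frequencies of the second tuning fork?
f₂ = 498 ± 6 Hz → 504 Hz or 492 Hz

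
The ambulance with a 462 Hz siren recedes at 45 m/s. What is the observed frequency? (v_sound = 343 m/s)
f_obs = f·v/(v + v_s) = 408.4 Hz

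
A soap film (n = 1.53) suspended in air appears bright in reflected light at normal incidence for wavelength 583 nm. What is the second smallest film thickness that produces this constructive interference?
2nt = (m − ½)λ with m = 2 → t = (m − ½)λ/(2n) = 285.8 nm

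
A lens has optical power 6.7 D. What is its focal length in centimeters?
f = 1/P = 14.93 cm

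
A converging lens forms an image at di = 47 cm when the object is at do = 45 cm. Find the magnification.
M = −di/do = -1.044 (inverted image)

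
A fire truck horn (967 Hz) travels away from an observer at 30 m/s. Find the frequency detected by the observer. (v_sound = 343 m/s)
f_obs = f·v/(v + v_s) = 889.2 Hz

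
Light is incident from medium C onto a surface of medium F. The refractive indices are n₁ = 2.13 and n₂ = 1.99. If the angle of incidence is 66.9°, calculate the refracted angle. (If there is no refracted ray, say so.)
sin θ₂ = (n₁/n₂)·sin θ₁ = 0.9845 → θ₂ = 79.91°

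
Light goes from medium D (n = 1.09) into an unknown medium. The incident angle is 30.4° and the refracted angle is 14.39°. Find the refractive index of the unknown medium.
n₂ = n₁·sin θ₁ / sin θ₂ = 2.219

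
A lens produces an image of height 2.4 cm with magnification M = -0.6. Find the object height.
ho = |hi|/|M| = 4 cm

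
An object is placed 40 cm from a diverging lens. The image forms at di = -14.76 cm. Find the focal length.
1/f = 1/do + 1/di → f = -23.39 cm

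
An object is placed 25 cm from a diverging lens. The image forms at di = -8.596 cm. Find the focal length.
1/f = 1/do + 1/di → f = -13.1 cm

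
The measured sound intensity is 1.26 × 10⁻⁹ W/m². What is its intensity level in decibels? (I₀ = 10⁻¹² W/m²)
β = 10·log₁₀(I/I₀) = 31 dB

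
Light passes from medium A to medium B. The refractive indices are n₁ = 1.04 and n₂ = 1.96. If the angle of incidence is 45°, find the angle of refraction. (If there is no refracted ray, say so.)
sin θ₂ = (n₁/n₂)·sin θ₁ = 0.3752 → θ₂ = 22.04°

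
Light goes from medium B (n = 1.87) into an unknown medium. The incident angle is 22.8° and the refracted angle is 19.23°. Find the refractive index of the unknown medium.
n₂ = n₁·sin θ₁ / sin θ₂ = 2.2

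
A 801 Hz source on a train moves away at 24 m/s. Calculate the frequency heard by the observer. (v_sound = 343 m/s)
f_obs = f·v/(v + v_s) = 748.6 Hz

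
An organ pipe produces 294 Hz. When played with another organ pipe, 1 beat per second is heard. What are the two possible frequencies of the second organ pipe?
f₂ = 294 ± 1 Hz → 295 Hz or 293 Hz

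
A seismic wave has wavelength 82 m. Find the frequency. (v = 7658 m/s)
f = v/λ = 93.39 Hz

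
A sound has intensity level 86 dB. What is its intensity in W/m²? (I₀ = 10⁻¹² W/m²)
I = I₀·10^(β/10) = 3.98 × 10⁻⁴ W/m²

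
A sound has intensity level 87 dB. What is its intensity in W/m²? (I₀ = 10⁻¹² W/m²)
I = I₀·10^(β/10) = 5.01 × 10⁻⁴ W/m²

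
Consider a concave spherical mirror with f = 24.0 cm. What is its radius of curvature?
R = 2|f| = 48 cm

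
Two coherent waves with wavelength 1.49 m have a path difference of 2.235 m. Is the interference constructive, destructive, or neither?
destructive — path difference = 1.5λ, an odd multiple of λ/2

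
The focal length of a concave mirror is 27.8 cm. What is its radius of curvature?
R = 2|f| = 55.6 cm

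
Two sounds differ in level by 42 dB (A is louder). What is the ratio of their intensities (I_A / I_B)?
I_A/I_B = 10^(Δβ/10) = 15850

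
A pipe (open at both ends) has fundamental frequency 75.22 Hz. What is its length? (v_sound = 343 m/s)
L = v/(2f₁) = 2.28 m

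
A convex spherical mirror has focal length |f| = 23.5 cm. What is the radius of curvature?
R = 2|f| = 47 cm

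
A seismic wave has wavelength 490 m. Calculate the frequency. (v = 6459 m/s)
f = v/λ = 13.18 Hz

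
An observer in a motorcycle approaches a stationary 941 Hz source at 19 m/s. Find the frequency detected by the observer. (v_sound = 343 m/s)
f_obs = f·(v + v_o)/v = 993.1 Hz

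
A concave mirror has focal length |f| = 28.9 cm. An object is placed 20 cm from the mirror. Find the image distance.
f = +28.9 cm (concave); 1/di = 1/f − 1/do → di = -64.94 cm (virtual image, behind mirror)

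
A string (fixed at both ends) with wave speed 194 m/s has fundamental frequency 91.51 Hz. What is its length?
L = v/(2f₁) = 1.06 m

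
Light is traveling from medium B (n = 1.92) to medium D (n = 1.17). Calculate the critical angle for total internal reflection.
θc = arcsin(n₂/n₁) = 37.54°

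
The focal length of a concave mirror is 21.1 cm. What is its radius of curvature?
R = 2|f| = 42.2 cm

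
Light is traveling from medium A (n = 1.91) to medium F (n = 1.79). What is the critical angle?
θc = arcsin(n₂/n₁) = 69.58°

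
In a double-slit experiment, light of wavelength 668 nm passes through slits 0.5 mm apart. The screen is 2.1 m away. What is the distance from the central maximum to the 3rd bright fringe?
y = mλL/d = 8.417 mm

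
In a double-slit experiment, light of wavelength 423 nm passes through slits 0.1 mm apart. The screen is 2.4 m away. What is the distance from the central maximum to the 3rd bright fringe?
y = mλL/d = 30.46 mm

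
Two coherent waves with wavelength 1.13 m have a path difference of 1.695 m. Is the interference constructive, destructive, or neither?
destructive — path difference = 1.5λ, an odd multiple of λ/2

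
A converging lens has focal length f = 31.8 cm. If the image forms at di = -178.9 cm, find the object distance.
1/do = 1/f − 1/di → do = 27 cm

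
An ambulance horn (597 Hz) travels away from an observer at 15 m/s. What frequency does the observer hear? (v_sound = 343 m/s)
f_obs = f·v/(v + v_s) = 572 Hz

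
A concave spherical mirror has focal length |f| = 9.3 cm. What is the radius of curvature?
R = 2|f| = 18.6 cm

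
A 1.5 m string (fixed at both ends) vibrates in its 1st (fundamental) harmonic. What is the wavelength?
λₙ = 2L/n = 3 m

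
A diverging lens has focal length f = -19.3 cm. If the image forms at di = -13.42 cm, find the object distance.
1/do = 1/f − 1/di → do = 44.05 cm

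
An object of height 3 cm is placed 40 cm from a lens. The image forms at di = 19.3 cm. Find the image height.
hi = (-di/do) × ho = -1.448 cm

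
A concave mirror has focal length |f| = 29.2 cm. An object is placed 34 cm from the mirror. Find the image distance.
f = +29.2 cm (concave); 1/di = 1/f − 1/do → di = 206.8 cm (real image, in front of mirror)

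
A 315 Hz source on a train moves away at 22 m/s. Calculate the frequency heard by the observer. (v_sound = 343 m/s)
f_obs = f·v/(v + v_s) = 296 Hz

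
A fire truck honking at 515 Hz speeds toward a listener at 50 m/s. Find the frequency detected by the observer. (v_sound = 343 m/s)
f_obs = f·v/(v − v_s) = 602.9 Hz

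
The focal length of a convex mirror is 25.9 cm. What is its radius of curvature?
R = 2|f| = 51.8 cm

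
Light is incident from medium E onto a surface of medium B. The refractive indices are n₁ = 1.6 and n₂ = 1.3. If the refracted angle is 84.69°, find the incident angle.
sin θ₁ = (n₂/n₁)·sin θ₂ → θ₁ = 54°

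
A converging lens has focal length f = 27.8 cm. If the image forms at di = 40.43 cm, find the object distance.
1/do = 1/f − 1/di → do = 88.99 cm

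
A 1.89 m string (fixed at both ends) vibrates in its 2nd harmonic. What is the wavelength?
λₙ = 2L/n = 1.89 m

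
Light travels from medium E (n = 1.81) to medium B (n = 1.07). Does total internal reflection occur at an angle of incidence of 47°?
θc = arcsin(n₂/n₁) = 36.24°; 47° > θc, so yes — total internal reflection.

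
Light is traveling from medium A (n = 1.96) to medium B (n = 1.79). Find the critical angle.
θc = arcsin(n₂/n₁) = 65.96°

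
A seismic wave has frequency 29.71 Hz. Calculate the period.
T = 1/f = 0.03366 s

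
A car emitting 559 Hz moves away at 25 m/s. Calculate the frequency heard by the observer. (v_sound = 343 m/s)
f_obs = f·v/(v + v_s) = 521 Hz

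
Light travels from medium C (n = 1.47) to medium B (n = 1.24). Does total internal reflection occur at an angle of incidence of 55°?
θc = arcsin(n₂/n₁) = 57.52°; 55° < θc, so no — the ray refracts.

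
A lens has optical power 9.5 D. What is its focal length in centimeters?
f = 1/P = 10.53 cm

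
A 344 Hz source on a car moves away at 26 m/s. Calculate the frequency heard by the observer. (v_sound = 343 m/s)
f_obs = f·v/(v + v_s) = 319.8 Hz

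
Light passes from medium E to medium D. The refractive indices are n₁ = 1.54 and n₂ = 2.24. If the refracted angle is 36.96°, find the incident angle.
sin θ₁ = (n₂/n₁)·sin θ₂ → θ₁ = 60.99°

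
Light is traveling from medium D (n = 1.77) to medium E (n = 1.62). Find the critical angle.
θc = arcsin(n₂/n₁) = 66.24°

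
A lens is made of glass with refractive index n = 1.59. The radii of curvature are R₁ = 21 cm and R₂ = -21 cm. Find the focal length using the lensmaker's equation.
1/f = (n − 1)(1/R₁ − 1/R₂) → f = 17.8 cm (converging lens)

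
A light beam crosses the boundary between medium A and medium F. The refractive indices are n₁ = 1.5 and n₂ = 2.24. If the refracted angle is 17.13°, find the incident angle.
sin θ₁ = (n₂/n₁)·sin θ₂ → θ₁ = 26.09°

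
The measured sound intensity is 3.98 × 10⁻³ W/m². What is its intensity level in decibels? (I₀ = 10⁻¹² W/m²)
β = 10·log₁₀(I/I₀) = 96 dB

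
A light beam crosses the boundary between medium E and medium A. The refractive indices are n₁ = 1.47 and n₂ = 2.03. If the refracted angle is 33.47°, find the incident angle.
sin θ₁ = (n₂/n₁)·sin θ₂ → θ₁ = 49.61°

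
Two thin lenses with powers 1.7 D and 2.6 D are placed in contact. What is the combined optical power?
P_total = P₁ + P₂ = 4.3 D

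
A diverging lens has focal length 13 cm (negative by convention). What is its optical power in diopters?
P = 1/f = -7.692 D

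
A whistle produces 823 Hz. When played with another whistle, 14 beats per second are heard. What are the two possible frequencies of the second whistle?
f₂ = 823 ± 14 Hz → 837 Hz or 809 Hz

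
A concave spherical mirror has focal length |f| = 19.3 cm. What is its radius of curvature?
R = 2|f| = 38.6 cm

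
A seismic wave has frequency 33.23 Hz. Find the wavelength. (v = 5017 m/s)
λ = v/f = 151 m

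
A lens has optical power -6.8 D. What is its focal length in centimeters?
f = 1/P = -14.71 cm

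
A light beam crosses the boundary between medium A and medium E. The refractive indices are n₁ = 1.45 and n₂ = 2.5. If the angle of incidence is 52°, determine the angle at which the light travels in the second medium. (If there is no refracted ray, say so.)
sin θ₂ = (n₁/n₂)·sin θ₁ = 0.457 → θ₂ = 27.2°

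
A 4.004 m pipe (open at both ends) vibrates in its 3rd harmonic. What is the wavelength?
λₙ = 2L/n = 2.669 m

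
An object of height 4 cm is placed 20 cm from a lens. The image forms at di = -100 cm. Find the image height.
hi = (-di/do) × ho = 20 cm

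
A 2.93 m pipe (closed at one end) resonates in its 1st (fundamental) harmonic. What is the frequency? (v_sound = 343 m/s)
fₙ = nv/(4L) = 29.27 Hz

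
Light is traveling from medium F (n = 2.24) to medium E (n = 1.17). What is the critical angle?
θc = arcsin(n₂/n₁) = 31.49°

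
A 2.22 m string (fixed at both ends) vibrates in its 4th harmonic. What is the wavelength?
λₙ = 2L/n = 1.11 m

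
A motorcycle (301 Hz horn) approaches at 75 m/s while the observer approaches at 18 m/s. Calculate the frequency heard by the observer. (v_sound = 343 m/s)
f_obs = f·(v + v_o)/(v − v_s) = 405.5 Hz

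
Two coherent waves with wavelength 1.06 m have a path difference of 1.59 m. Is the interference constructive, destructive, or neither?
destructive — path difference = 1.5λ, an odd multiple of λ/2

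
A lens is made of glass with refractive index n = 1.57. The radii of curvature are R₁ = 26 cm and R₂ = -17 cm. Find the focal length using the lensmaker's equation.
1/f = (n − 1)(1/R₁ − 1/R₂) → f = 18.03 cm (converging lens)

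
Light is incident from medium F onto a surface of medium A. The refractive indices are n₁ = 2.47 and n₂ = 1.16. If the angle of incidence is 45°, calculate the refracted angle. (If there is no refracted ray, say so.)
sin θ₂ = (n₁/n₂)·sin θ₁ = 1.506 > 1, so there is no refracted ray — the light undergoes total internal reflection.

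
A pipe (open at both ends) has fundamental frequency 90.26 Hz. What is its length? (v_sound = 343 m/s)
L = v/(2f₁) = 1.9 m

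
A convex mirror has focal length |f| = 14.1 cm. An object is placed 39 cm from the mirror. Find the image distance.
f = −14.1 cm (convex); 1/di = 1/f − 1/do → di = -10.36 cm (virtual image, behind mirror)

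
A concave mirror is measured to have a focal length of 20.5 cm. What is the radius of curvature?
R = 2|f| = 41 cm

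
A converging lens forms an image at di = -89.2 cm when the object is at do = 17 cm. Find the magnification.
M = −di/do = 5.247 (upright image)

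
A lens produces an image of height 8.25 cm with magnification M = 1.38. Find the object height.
ho = |hi|/|M| = 5.978 cm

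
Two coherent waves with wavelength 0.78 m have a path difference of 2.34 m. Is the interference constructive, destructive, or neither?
constructive — path difference = 3λ, a whole number of wavelengths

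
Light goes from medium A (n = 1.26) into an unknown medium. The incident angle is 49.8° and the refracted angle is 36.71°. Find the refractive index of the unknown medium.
n₂ = n₁·sin θ₁ / sin θ₂ = 1.61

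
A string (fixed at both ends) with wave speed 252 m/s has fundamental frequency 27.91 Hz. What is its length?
L = v/(2f₁) = 4.515 m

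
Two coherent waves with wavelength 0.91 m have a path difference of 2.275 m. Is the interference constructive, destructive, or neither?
destructive — path difference = 2.5λ, an odd multiple of λ/2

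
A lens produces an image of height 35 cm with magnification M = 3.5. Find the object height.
ho = |hi|/|M| = 10 cm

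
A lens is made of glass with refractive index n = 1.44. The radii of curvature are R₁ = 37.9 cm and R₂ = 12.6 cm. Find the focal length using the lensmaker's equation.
1/f = (n − 1)(1/R₁ − 1/R₂) → f = -42.9 cm (diverging lens)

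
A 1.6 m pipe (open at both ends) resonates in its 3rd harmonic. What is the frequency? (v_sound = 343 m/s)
fₙ = nv/(2L) = 321.6 Hz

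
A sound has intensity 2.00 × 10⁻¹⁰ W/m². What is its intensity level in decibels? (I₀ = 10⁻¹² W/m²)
β = 10·log₁₀(I/I₀) = 23.01 dB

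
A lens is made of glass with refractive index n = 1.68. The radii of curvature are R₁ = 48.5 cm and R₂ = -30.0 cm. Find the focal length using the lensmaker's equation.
1/f = (n − 1)(1/R₁ − 1/R₂) → f = 27.26 cm (converging lens)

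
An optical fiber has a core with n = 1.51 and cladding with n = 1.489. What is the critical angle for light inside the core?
θc = arcsin(n_cladding/n_core) = 80.43°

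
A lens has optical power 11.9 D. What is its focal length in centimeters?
f = 1/P = 8.403 cm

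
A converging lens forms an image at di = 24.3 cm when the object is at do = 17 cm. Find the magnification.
M = −di/do = -1.429 (inverted image)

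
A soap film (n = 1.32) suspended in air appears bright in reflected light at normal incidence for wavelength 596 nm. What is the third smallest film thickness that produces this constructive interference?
2nt = (m − ½)λ with m = 3 → t = (m − ½)λ/(2n) = 564.4 nm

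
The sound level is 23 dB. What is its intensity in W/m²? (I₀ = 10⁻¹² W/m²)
I = I₀·10^(β/10) = 2.00 × 10⁻¹⁰ W/m²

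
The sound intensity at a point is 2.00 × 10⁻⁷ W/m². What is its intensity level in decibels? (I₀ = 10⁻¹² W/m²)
β = 10·log₁₀(I/I₀) = 53.01 dB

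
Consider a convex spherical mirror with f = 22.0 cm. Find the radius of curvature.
R = 2|f| = 44 cm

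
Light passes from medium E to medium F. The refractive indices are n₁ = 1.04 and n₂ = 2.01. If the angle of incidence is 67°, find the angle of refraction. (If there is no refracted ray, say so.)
sin θ₂ = (n₁/n₂)·sin θ₁ = 0.4763 → θ₂ = 28.44°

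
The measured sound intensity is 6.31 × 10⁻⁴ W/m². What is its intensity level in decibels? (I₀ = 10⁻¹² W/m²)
β = 10·log₁₀(I/I₀) = 88 dB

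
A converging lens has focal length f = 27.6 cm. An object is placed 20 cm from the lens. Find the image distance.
1/di = 1/f − 1/do → di = -72.63 cm (virtual image)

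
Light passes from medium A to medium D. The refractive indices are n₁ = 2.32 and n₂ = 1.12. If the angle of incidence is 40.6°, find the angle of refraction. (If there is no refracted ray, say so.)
sin θ₂ = (n₁/n₂)·sin θ₁ = 1.348 > 1, so there is no refracted ray — the light undergoes total internal reflection.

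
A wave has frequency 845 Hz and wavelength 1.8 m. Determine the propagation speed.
v = fλ = 1521 m/s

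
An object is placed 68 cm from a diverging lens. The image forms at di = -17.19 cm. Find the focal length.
1/f = 1/do + 1/di → f = -23.01 cm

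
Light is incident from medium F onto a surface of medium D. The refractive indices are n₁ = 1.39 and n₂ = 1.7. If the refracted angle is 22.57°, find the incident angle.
sin θ₁ = (n₂/n₁)·sin θ₂ → θ₁ = 28°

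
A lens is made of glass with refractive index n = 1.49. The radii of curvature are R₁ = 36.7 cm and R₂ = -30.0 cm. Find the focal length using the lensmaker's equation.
1/f = (n − 1)(1/R₁ − 1/R₂) → f = 33.69 cm (converging lens)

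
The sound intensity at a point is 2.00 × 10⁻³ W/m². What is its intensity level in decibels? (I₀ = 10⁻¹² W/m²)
β = 10·log₁₀(I/I₀) = 93.01 dB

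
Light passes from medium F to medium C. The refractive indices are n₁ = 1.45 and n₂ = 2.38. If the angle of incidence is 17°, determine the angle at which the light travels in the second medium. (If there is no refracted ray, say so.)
sin θ₂ = (n₁/n₂)·sin θ₁ = 0.1781 → θ₂ = 10.26°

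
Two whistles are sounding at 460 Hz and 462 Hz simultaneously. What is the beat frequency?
2 Hz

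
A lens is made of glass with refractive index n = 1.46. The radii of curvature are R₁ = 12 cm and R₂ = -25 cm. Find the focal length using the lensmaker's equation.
1/f = (n − 1)(1/R₁ − 1/R₂) → f = 17.63 cm (converging lens)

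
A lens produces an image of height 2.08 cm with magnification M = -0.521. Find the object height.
ho = |hi|/|M| = 3.992 cm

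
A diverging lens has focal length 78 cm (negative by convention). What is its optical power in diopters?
P = 1/f = -1.282 D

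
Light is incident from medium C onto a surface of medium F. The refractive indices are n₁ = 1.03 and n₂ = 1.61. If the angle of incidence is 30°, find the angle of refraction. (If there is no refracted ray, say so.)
sin θ₂ = (n₁/n₂)·sin θ₁ = 0.3199 → θ₂ = 18.66°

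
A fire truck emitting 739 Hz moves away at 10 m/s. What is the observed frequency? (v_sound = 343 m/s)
f_obs = f·v/(v + v_s) = 718.1 Hz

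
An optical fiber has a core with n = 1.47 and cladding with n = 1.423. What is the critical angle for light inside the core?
θc = arcsin(n_cladding/n_core) = 75.47°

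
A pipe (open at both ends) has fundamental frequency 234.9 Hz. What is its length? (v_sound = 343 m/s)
L = v/(2f₁) = 0.7301 m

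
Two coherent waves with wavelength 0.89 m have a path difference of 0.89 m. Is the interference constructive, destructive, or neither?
constructive — path difference = 1λ, a whole number of wavelengths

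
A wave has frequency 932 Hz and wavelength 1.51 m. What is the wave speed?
v = fλ = 1407 m/s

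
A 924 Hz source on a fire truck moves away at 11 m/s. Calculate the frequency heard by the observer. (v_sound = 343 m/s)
f_obs = f·v/(v + v_s) = 895.3 Hz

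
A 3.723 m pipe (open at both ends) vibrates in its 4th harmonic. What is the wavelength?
λₙ = 2L/n = 1.861 m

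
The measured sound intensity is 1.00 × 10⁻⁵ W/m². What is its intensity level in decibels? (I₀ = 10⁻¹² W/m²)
β = 10·log₁₀(I/I₀) = 70 dB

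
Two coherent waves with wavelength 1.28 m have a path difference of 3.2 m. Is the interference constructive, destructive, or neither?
destructive — path difference = 2.5λ, an odd multiple of λ/2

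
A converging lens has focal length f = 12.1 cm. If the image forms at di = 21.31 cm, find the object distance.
1/do = 1/f − 1/di → do = 28 cm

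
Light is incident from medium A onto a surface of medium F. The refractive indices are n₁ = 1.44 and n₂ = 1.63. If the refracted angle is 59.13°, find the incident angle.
sin θ₁ = (n₂/n₁)·sin θ₂ → θ₁ = 76.31°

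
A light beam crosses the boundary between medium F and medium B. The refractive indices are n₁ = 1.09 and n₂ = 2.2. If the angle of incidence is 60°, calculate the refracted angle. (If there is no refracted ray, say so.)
sin θ₂ = (n₁/n₂)·sin θ₁ = 0.4291 → θ₂ = 25.41°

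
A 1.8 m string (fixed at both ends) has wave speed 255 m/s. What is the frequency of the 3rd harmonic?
fₙ = nv/(2L) = 212.5 Hz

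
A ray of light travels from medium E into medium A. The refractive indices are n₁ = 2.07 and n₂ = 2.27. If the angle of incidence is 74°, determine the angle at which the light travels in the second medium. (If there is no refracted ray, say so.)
sin θ₂ = (n₁/n₂)·sin θ₁ = 0.8766 → θ₂ = 61.23°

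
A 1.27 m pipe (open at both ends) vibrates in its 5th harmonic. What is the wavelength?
λₙ = 2L/n = 0.508 m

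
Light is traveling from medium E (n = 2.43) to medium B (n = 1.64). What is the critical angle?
θc = arcsin(n₂/n₁) = 42.45°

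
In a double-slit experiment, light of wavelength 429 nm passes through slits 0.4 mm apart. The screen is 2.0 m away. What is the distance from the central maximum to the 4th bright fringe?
y = mλL/d = 8.58 mm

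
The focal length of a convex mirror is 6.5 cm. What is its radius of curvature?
R = 2|f| = 13 cm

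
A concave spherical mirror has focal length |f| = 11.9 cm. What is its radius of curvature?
R = 2|f| = 23.8 cm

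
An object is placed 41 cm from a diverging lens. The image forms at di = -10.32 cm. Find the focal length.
1/f = 1/do + 1/di → f = -13.79 cm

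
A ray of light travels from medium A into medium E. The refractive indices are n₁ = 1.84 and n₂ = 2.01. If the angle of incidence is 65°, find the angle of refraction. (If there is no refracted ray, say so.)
sin θ₂ = (n₁/n₂)·sin θ₁ = 0.8297 → θ₂ = 56.06°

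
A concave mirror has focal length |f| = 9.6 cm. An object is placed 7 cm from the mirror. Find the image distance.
f = +9.6 cm (concave); 1/di = 1/f − 1/do → di = -25.85 cm (virtual image, behind mirror)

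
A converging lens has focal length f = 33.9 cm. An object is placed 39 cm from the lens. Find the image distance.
1/di = 1/f − 1/do → di = 259.2 cm (real image)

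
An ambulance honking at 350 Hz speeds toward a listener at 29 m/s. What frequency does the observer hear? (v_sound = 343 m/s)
f_obs = f·v/(v − v_s) = 382.3 Hz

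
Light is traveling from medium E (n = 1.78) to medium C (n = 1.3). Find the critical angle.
θc = arcsin(n₂/n₁) = 46.91°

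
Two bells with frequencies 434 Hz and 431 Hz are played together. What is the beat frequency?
3 Hz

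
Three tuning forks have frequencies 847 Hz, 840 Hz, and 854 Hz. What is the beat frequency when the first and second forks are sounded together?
7 Hz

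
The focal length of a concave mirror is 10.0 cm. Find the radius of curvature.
R = 2|f| = 20 cm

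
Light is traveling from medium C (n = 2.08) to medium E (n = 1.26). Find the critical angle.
θc = arcsin(n₂/n₁) = 37.28°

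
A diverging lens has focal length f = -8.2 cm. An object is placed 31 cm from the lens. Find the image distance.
1/di = 1/f − 1/do → di = -6.485 cm (virtual image)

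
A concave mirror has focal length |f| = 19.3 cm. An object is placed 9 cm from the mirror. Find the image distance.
f = +19.3 cm (concave); 1/di = 1/f − 1/do → di = -16.86 cm (virtual image, behind mirror)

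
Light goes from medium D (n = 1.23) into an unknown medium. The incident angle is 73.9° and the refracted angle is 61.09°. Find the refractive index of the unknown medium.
n₂ = n₁·sin θ₁ / sin θ₂ = 1.35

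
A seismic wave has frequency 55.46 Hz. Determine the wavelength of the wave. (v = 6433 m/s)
λ = v/f = 116 m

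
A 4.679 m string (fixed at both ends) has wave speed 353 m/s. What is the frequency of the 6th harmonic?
fₙ = nv/(2L) = 226.3 Hz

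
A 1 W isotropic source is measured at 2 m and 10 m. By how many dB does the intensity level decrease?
Δβ = 20·log₁₀(r₂/r₁) = 13.98 dB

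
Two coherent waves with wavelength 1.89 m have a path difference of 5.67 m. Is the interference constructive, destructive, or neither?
constructive — path difference = 3λ, a whole number of wavelengths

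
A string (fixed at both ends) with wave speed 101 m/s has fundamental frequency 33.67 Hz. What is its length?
L = v/(2f₁) = 1.5 m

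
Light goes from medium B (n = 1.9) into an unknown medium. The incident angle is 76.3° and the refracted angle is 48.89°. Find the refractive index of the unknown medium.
n₂ = n₁·sin θ₁ / sin θ₂ = 2.45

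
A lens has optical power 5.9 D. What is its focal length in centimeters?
f = 1/P = 16.95 cm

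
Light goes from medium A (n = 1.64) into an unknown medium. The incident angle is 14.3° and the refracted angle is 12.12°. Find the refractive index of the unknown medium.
n₂ = n₁·sin θ₁ / sin θ₂ = 1.929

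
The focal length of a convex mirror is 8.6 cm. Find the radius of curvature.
R = 2|f| = 17.2 cm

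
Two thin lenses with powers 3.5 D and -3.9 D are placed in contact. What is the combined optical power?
P_total = P₁ + P₂ = -0.4 D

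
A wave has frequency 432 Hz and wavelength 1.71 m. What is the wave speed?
v = fλ = 738.7 m/s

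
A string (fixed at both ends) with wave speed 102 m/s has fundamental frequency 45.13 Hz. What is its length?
L = v/(2f₁) = 1.13 m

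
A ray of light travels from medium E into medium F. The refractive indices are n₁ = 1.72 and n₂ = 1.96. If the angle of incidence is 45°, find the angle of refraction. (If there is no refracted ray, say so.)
sin θ₂ = (n₁/n₂)·sin θ₁ = 0.6205 → θ₂ = 38.35°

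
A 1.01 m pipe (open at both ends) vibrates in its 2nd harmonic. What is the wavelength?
λₙ = 2L/n = 1.01 m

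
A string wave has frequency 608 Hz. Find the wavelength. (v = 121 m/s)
λ = v/f = 0.199 m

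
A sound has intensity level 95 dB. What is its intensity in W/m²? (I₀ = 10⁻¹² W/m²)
I = I₀·10^(β/10) = 3.16 × 10⁻³ W/m²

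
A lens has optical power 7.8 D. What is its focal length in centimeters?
f = 1/P = 12.82 cm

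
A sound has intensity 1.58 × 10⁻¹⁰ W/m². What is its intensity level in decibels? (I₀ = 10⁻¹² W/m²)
β = 10·log₁₀(I/I₀) = 21.99 dB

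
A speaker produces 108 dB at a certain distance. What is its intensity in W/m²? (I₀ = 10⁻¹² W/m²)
I = I₀·10^(β/10) = 6.31 × 10⁻² W/m²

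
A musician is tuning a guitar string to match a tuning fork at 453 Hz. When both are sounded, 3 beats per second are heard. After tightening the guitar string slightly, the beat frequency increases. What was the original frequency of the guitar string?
456 Hz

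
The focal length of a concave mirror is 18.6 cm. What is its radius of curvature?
R = 2|f| = 37.2 cm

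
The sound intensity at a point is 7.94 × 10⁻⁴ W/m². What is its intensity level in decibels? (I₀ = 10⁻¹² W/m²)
β = 10·log₁₀(I/I₀) = 89 dB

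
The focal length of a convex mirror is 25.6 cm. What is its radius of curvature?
R = 2|f| = 51.2 cm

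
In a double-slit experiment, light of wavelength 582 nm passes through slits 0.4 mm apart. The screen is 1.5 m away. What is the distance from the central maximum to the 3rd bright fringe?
y = mλL/d = 6.547 mm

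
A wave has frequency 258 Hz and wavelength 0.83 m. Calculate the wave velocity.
v = fλ = 214.1 m/s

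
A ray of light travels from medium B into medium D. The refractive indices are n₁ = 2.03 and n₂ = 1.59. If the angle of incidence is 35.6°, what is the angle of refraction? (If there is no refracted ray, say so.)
sin θ₂ = (n₁/n₂)·sin θ₁ = 0.7432 → θ₂ = 48.01°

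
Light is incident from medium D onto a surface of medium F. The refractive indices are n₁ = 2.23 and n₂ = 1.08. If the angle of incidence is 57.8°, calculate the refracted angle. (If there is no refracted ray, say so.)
sin θ₂ = (n₁/n₂)·sin θ₁ = 1.747 > 1, so there is no refracted ray — the light undergoes total internal reflection.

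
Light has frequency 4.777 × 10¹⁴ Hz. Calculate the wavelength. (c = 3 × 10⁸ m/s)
λ = c/f = 628 nm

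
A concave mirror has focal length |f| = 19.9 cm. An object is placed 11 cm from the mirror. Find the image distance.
f = +19.9 cm (concave); 1/di = 1/f − 1/do → di = -24.6 cm (virtual image, behind mirror)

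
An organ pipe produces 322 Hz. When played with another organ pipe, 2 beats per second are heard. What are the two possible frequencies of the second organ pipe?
f₂ = 322 ± 2 Hz → 324 Hz or 320 Hz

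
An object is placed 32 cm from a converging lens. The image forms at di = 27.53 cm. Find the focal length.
1/f = 1/do + 1/di → f = 14.8 cm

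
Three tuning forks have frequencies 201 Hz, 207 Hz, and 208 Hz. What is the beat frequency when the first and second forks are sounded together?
6 Hz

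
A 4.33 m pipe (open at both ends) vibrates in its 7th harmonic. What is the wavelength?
λₙ = 2L/n = 1.237 m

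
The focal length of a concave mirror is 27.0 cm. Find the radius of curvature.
R = 2|f| = 54 cm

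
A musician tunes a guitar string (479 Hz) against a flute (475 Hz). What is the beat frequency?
4 Hz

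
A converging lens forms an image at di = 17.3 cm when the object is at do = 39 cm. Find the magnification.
M = −di/do = -0.4436 (inverted image)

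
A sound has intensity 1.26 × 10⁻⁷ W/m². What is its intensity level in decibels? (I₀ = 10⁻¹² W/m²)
β = 10·log₁₀(I/I₀) = 51 dB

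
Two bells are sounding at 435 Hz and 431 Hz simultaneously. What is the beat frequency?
4 Hz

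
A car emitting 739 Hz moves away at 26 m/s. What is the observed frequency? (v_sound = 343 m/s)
f_obs = f·v/(v + v_s) = 686.9 Hz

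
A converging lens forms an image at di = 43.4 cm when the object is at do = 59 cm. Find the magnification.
M = −di/do = -0.7356 (inverted image)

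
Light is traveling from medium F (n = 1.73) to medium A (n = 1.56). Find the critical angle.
θc = arcsin(n₂/n₁) = 64.39°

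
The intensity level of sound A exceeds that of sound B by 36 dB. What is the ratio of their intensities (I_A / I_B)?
I_A/I_B = 10^(Δβ/10) = 3981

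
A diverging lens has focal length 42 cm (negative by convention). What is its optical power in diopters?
P = 1/f = -2.381 D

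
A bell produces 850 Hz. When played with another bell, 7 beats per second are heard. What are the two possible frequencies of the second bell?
f₂ = 850 ± 7 Hz → 857 Hz or 843 Hz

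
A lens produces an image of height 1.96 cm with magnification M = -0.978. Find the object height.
ho = |hi|/|M| = 2.004 cm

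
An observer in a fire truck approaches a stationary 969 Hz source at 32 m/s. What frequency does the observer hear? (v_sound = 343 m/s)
f_obs = f·(v + v_o)/v = 1059 Hz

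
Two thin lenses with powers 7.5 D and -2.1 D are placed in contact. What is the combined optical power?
P_total = P₁ + P₂ = 5.4 D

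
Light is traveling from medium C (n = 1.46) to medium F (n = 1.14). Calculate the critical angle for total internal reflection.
θc = arcsin(n₂/n₁) = 51.34°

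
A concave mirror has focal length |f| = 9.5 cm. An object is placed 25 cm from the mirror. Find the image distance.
f = +9.5 cm (concave); 1/di = 1/f − 1/do → di = 15.32 cm (real image, in front of mirror)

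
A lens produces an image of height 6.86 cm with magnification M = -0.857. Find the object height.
ho = |hi|/|M| = 8.005 cm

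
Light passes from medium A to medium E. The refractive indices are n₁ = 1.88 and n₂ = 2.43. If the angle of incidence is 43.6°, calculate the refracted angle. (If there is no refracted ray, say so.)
sin θ₂ = (n₁/n₂)·sin θ₁ = 0.5335 → θ₂ = 32.24°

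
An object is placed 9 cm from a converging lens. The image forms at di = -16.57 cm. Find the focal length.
1/f = 1/do + 1/di → f = 19.7 cm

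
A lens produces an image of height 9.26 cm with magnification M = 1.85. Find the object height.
ho = |hi|/|M| = 5.005 cm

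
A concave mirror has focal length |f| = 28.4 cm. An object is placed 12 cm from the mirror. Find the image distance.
f = +28.4 cm (concave); 1/di = 1/f − 1/do → di = -20.78 cm (virtual image, behind mirror)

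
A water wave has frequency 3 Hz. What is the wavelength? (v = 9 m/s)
λ = v/f = 3 m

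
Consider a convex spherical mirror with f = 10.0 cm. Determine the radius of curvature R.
R = 2|f| = 20 cm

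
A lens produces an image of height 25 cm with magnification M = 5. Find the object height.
ho = |hi|/|M| = 5 cm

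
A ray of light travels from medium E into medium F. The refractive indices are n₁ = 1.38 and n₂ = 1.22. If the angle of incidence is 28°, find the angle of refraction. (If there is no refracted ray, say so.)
sin θ₂ = (n₁/n₂)·sin θ₁ = 0.531 → θ₂ = 32.08°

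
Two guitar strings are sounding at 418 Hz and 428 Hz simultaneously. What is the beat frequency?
10 Hz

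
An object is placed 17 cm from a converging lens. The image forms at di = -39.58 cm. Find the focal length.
1/f = 1/do + 1/di → f = 29.8 cm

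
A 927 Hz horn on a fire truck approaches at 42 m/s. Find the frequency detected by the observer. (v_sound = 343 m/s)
f_obs = f·v/(v − v_s) = 1056 Hz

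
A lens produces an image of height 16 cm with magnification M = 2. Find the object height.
ho = |hi|/|M| = 8 cm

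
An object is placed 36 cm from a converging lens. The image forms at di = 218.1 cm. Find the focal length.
1/f = 1/do + 1/di → f = 30.9 cm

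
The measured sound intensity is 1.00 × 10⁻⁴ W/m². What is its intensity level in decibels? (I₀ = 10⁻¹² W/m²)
β = 10·log₁₀(I/I₀) = 80 dB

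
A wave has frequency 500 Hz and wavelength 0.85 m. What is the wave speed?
v = fλ = 425 m/s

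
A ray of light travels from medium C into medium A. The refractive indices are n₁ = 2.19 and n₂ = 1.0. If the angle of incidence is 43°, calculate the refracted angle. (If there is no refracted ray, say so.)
sin θ₂ = (n₁/n₂)·sin θ₁ = 1.494 > 1, so there is no refracted ray — the light undergoes total internal reflection.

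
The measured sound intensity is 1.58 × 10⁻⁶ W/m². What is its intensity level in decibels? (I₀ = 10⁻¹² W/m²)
β = 10·log₁₀(I/I₀) = 61.99 dB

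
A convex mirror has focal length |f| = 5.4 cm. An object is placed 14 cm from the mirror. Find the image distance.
f = −5.4 cm (convex); 1/di = 1/f − 1/do → di = -3.897 cm (virtual image, behind mirror)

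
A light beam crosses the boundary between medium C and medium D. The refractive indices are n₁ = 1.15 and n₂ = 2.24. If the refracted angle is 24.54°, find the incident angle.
sin θ₁ = (n₂/n₁)·sin θ₂ → θ₁ = 54°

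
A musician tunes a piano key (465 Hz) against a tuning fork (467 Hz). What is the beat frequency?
2 Hz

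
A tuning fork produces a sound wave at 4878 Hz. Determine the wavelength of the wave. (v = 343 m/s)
λ = v/f = 0.07032 m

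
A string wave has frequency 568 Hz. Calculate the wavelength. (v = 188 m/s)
λ = v/f = 0.331 m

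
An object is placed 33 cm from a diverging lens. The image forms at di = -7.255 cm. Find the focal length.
1/f = 1/do + 1/di → f = -9.299 cm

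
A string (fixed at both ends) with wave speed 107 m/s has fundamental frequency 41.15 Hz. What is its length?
L = v/(2f₁) = 1.3 m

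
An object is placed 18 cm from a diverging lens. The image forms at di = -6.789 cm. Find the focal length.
1/f = 1/do + 1/di → f = -10.9 cm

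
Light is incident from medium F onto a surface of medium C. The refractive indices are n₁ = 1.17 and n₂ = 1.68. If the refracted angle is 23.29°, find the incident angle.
sin θ₁ = (n₂/n₁)·sin θ₂ → θ₁ = 34.59°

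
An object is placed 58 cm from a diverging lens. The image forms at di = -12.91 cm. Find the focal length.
1/f = 1/do + 1/di → f = -16.61 cm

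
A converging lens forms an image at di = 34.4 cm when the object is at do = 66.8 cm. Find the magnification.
M = −di/do = -0.515 (inverted image)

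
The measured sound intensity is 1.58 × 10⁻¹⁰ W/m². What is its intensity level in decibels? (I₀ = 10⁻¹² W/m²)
β = 10·log₁₀(I/I₀) = 21.99 dB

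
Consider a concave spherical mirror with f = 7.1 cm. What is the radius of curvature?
R = 2|f| = 14.2 cm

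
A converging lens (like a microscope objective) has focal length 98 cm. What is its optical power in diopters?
P = 1/f = 1.02 D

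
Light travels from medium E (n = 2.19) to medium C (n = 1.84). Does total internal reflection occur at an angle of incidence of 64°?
θc = arcsin(n₂/n₁) = 57.16°; 64° > θc, so yes — total internal reflection.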